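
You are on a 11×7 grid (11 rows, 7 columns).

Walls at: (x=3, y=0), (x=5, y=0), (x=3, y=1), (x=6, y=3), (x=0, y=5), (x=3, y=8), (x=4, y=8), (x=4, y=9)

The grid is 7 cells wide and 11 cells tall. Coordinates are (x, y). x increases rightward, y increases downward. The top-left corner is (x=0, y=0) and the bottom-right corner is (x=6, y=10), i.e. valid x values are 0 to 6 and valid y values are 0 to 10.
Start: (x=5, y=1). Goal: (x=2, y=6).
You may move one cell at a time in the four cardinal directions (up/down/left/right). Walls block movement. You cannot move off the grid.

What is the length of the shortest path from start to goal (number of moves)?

Answer: Shortest path length: 8

Derivation:
BFS from (x=5, y=1) until reaching (x=2, y=6):
  Distance 0: (x=5, y=1)
  Distance 1: (x=4, y=1), (x=6, y=1), (x=5, y=2)
  Distance 2: (x=4, y=0), (x=6, y=0), (x=4, y=2), (x=6, y=2), (x=5, y=3)
  Distance 3: (x=3, y=2), (x=4, y=3), (x=5, y=4)
  Distance 4: (x=2, y=2), (x=3, y=3), (x=4, y=4), (x=6, y=4), (x=5, y=5)
  Distance 5: (x=2, y=1), (x=1, y=2), (x=2, y=3), (x=3, y=4), (x=4, y=5), (x=6, y=5), (x=5, y=6)
  Distance 6: (x=2, y=0), (x=1, y=1), (x=0, y=2), (x=1, y=3), (x=2, y=4), (x=3, y=5), (x=4, y=6), (x=6, y=6), (x=5, y=7)
  Distance 7: (x=1, y=0), (x=0, y=1), (x=0, y=3), (x=1, y=4), (x=2, y=5), (x=3, y=6), (x=4, y=7), (x=6, y=7), (x=5, y=8)
  Distance 8: (x=0, y=0), (x=0, y=4), (x=1, y=5), (x=2, y=6), (x=3, y=7), (x=6, y=8), (x=5, y=9)  <- goal reached here
One shortest path (8 moves): (x=5, y=1) -> (x=4, y=1) -> (x=4, y=2) -> (x=3, y=2) -> (x=2, y=2) -> (x=2, y=3) -> (x=2, y=4) -> (x=2, y=5) -> (x=2, y=6)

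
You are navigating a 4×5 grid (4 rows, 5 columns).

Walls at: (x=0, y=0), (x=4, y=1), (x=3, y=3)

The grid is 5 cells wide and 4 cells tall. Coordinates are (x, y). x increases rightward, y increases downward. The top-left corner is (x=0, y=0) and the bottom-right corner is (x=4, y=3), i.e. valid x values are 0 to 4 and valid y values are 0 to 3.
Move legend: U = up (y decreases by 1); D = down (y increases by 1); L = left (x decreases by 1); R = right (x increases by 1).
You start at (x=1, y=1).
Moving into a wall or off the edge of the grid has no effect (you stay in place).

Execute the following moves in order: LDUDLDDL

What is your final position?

Start: (x=1, y=1)
  L (left): (x=1, y=1) -> (x=0, y=1)
  D (down): (x=0, y=1) -> (x=0, y=2)
  U (up): (x=0, y=2) -> (x=0, y=1)
  D (down): (x=0, y=1) -> (x=0, y=2)
  L (left): blocked, stay at (x=0, y=2)
  D (down): (x=0, y=2) -> (x=0, y=3)
  D (down): blocked, stay at (x=0, y=3)
  L (left): blocked, stay at (x=0, y=3)
Final: (x=0, y=3)

Answer: Final position: (x=0, y=3)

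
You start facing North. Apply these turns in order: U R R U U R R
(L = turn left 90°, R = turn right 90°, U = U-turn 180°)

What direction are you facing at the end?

Answer: Final heading: South

Derivation:
Start: North
  U (U-turn (180°)) -> South
  R (right (90° clockwise)) -> West
  R (right (90° clockwise)) -> North
  U (U-turn (180°)) -> South
  U (U-turn (180°)) -> North
  R (right (90° clockwise)) -> East
  R (right (90° clockwise)) -> South
Final: South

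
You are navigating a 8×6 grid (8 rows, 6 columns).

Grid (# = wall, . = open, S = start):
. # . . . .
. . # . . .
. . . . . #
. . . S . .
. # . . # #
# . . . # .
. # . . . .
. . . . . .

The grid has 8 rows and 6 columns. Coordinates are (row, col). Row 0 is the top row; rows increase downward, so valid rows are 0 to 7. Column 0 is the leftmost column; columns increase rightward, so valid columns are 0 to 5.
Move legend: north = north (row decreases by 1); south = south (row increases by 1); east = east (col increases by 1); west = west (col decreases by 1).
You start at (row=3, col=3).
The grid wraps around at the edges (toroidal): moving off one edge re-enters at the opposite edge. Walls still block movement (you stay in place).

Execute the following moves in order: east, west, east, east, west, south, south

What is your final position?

Start: (row=3, col=3)
  east (east): (row=3, col=3) -> (row=3, col=4)
  west (west): (row=3, col=4) -> (row=3, col=3)
  east (east): (row=3, col=3) -> (row=3, col=4)
  east (east): (row=3, col=4) -> (row=3, col=5)
  west (west): (row=3, col=5) -> (row=3, col=4)
  south (south): blocked, stay at (row=3, col=4)
  south (south): blocked, stay at (row=3, col=4)
Final: (row=3, col=4)

Answer: Final position: (row=3, col=4)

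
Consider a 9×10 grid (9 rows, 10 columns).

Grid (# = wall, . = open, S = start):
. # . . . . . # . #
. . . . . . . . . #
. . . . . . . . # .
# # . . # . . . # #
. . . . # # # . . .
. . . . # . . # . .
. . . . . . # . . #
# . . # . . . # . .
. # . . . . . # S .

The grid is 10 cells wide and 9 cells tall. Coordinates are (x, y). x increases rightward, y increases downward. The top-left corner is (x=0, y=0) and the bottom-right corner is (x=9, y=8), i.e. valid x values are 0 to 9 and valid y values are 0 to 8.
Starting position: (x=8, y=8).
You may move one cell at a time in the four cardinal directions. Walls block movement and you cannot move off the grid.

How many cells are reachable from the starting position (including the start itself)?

Answer: Reachable cells: 66

Derivation:
BFS flood-fill from (x=8, y=8):
  Distance 0: (x=8, y=8)
  Distance 1: (x=8, y=7), (x=9, y=8)
  Distance 2: (x=8, y=6), (x=9, y=7)
  Distance 3: (x=8, y=5), (x=7, y=6)
  Distance 4: (x=8, y=4), (x=9, y=5)
  Distance 5: (x=7, y=4), (x=9, y=4)
  Distance 6: (x=7, y=3)
  Distance 7: (x=7, y=2), (x=6, y=3)
  Distance 8: (x=7, y=1), (x=6, y=2), (x=5, y=3)
  Distance 9: (x=6, y=1), (x=8, y=1), (x=5, y=2)
  Distance 10: (x=6, y=0), (x=8, y=0), (x=5, y=1), (x=4, y=2)
  Distance 11: (x=5, y=0), (x=4, y=1), (x=3, y=2)
  Distance 12: (x=4, y=0), (x=3, y=1), (x=2, y=2), (x=3, y=3)
  Distance 13: (x=3, y=0), (x=2, y=1), (x=1, y=2), (x=2, y=3), (x=3, y=4)
  Distance 14: (x=2, y=0), (x=1, y=1), (x=0, y=2), (x=2, y=4), (x=3, y=5)
  Distance 15: (x=0, y=1), (x=1, y=4), (x=2, y=5), (x=3, y=6)
  Distance 16: (x=0, y=0), (x=0, y=4), (x=1, y=5), (x=2, y=6), (x=4, y=6)
  Distance 17: (x=0, y=5), (x=1, y=6), (x=5, y=6), (x=2, y=7), (x=4, y=7)
  Distance 18: (x=5, y=5), (x=0, y=6), (x=1, y=7), (x=5, y=7), (x=2, y=8), (x=4, y=8)
  Distance 19: (x=6, y=5), (x=6, y=7), (x=3, y=8), (x=5, y=8)
  Distance 20: (x=6, y=8)
Total reachable: 66 (grid has 68 open cells total)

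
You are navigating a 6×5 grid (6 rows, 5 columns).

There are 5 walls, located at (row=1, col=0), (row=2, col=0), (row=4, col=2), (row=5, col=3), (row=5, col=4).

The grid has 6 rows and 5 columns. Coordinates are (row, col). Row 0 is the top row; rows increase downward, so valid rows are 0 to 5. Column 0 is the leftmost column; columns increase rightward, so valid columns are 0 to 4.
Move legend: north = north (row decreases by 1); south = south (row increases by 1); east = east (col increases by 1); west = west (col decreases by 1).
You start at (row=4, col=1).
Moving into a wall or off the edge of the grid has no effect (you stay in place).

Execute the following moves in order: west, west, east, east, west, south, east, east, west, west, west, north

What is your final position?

Answer: Final position: (row=4, col=0)

Derivation:
Start: (row=4, col=1)
  west (west): (row=4, col=1) -> (row=4, col=0)
  west (west): blocked, stay at (row=4, col=0)
  east (east): (row=4, col=0) -> (row=4, col=1)
  east (east): blocked, stay at (row=4, col=1)
  west (west): (row=4, col=1) -> (row=4, col=0)
  south (south): (row=4, col=0) -> (row=5, col=0)
  east (east): (row=5, col=0) -> (row=5, col=1)
  east (east): (row=5, col=1) -> (row=5, col=2)
  west (west): (row=5, col=2) -> (row=5, col=1)
  west (west): (row=5, col=1) -> (row=5, col=0)
  west (west): blocked, stay at (row=5, col=0)
  north (north): (row=5, col=0) -> (row=4, col=0)
Final: (row=4, col=0)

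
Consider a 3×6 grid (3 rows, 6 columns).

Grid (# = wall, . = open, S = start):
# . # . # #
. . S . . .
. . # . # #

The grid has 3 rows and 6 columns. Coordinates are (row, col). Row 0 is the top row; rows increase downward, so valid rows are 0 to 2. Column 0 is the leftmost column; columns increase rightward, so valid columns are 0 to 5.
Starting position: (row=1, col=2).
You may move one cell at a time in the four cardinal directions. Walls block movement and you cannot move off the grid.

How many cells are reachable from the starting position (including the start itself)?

Answer: Reachable cells: 11

Derivation:
BFS flood-fill from (row=1, col=2):
  Distance 0: (row=1, col=2)
  Distance 1: (row=1, col=1), (row=1, col=3)
  Distance 2: (row=0, col=1), (row=0, col=3), (row=1, col=0), (row=1, col=4), (row=2, col=1), (row=2, col=3)
  Distance 3: (row=1, col=5), (row=2, col=0)
Total reachable: 11 (grid has 11 open cells total)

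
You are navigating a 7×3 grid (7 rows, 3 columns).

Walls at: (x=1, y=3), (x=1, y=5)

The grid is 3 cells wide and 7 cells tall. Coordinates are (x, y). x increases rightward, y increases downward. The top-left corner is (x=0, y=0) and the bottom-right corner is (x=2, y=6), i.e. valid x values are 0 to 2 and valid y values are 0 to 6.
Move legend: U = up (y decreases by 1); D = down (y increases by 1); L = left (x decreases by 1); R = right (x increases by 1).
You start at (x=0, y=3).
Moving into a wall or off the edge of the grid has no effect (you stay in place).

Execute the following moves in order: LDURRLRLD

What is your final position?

Start: (x=0, y=3)
  L (left): blocked, stay at (x=0, y=3)
  D (down): (x=0, y=3) -> (x=0, y=4)
  U (up): (x=0, y=4) -> (x=0, y=3)
  R (right): blocked, stay at (x=0, y=3)
  R (right): blocked, stay at (x=0, y=3)
  L (left): blocked, stay at (x=0, y=3)
  R (right): blocked, stay at (x=0, y=3)
  L (left): blocked, stay at (x=0, y=3)
  D (down): (x=0, y=3) -> (x=0, y=4)
Final: (x=0, y=4)

Answer: Final position: (x=0, y=4)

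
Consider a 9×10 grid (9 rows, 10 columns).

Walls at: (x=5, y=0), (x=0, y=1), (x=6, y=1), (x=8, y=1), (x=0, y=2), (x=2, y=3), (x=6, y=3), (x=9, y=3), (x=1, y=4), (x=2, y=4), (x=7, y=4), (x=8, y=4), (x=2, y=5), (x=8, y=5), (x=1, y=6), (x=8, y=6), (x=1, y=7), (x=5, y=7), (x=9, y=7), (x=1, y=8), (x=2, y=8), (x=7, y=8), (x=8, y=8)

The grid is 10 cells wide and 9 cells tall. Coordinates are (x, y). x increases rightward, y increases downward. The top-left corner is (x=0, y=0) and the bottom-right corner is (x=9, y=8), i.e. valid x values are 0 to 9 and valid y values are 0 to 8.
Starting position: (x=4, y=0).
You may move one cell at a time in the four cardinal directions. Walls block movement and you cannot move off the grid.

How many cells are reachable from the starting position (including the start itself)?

BFS flood-fill from (x=4, y=0):
  Distance 0: (x=4, y=0)
  Distance 1: (x=3, y=0), (x=4, y=1)
  Distance 2: (x=2, y=0), (x=3, y=1), (x=5, y=1), (x=4, y=2)
  Distance 3: (x=1, y=0), (x=2, y=1), (x=3, y=2), (x=5, y=2), (x=4, y=3)
  Distance 4: (x=0, y=0), (x=1, y=1), (x=2, y=2), (x=6, y=2), (x=3, y=3), (x=5, y=3), (x=4, y=4)
  Distance 5: (x=1, y=2), (x=7, y=2), (x=3, y=4), (x=5, y=4), (x=4, y=5)
  Distance 6: (x=7, y=1), (x=8, y=2), (x=1, y=3), (x=7, y=3), (x=6, y=4), (x=3, y=5), (x=5, y=5), (x=4, y=6)
  Distance 7: (x=7, y=0), (x=9, y=2), (x=0, y=3), (x=8, y=3), (x=6, y=5), (x=3, y=6), (x=5, y=6), (x=4, y=7)
  Distance 8: (x=6, y=0), (x=8, y=0), (x=9, y=1), (x=0, y=4), (x=7, y=5), (x=2, y=6), (x=6, y=6), (x=3, y=7), (x=4, y=8)
  Distance 9: (x=9, y=0), (x=0, y=5), (x=7, y=6), (x=2, y=7), (x=6, y=7), (x=3, y=8), (x=5, y=8)
  Distance 10: (x=1, y=5), (x=0, y=6), (x=7, y=7), (x=6, y=8)
  Distance 11: (x=0, y=7), (x=8, y=7)
  Distance 12: (x=0, y=8)
Total reachable: 63 (grid has 67 open cells total)

Answer: Reachable cells: 63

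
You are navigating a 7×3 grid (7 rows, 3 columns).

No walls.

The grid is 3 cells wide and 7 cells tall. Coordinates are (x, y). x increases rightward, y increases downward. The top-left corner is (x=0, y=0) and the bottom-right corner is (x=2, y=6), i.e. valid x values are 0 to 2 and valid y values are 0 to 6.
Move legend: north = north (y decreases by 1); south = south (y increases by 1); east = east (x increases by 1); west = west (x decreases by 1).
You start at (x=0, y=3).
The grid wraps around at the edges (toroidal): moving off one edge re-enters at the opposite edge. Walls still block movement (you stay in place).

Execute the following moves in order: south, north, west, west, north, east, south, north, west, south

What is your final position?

Answer: Final position: (x=1, y=3)

Derivation:
Start: (x=0, y=3)
  south (south): (x=0, y=3) -> (x=0, y=4)
  north (north): (x=0, y=4) -> (x=0, y=3)
  west (west): (x=0, y=3) -> (x=2, y=3)
  west (west): (x=2, y=3) -> (x=1, y=3)
  north (north): (x=1, y=3) -> (x=1, y=2)
  east (east): (x=1, y=2) -> (x=2, y=2)
  south (south): (x=2, y=2) -> (x=2, y=3)
  north (north): (x=2, y=3) -> (x=2, y=2)
  west (west): (x=2, y=2) -> (x=1, y=2)
  south (south): (x=1, y=2) -> (x=1, y=3)
Final: (x=1, y=3)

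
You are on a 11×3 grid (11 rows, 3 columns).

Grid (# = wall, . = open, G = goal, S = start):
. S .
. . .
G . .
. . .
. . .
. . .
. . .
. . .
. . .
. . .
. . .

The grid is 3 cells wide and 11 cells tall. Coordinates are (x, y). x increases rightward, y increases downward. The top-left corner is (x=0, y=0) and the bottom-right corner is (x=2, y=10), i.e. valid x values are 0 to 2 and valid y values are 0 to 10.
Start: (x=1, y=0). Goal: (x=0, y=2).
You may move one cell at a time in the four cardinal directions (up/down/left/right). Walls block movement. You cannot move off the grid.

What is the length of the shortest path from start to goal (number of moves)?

BFS from (x=1, y=0) until reaching (x=0, y=2):
  Distance 0: (x=1, y=0)
  Distance 1: (x=0, y=0), (x=2, y=0), (x=1, y=1)
  Distance 2: (x=0, y=1), (x=2, y=1), (x=1, y=2)
  Distance 3: (x=0, y=2), (x=2, y=2), (x=1, y=3)  <- goal reached here
One shortest path (3 moves): (x=1, y=0) -> (x=0, y=0) -> (x=0, y=1) -> (x=0, y=2)

Answer: Shortest path length: 3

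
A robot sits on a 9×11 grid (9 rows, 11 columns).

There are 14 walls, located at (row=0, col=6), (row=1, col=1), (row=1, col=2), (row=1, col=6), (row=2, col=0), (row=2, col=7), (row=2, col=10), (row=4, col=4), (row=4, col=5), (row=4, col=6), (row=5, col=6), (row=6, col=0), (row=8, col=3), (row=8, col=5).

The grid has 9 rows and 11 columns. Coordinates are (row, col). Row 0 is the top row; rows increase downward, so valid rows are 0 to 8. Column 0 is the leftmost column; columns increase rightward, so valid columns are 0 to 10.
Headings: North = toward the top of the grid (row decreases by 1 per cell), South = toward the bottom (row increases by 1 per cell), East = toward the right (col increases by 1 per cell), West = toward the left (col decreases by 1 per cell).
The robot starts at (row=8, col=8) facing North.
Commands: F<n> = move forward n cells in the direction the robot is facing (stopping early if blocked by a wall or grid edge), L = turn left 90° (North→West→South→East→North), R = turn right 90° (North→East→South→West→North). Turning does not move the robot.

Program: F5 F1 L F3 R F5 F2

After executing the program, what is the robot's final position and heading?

Answer: Final position: (row=0, col=8), facing North

Derivation:
Start: (row=8, col=8), facing North
  F5: move forward 5, now at (row=3, col=8)
  F1: move forward 1, now at (row=2, col=8)
  L: turn left, now facing West
  F3: move forward 0/3 (blocked), now at (row=2, col=8)
  R: turn right, now facing North
  F5: move forward 2/5 (blocked), now at (row=0, col=8)
  F2: move forward 0/2 (blocked), now at (row=0, col=8)
Final: (row=0, col=8), facing North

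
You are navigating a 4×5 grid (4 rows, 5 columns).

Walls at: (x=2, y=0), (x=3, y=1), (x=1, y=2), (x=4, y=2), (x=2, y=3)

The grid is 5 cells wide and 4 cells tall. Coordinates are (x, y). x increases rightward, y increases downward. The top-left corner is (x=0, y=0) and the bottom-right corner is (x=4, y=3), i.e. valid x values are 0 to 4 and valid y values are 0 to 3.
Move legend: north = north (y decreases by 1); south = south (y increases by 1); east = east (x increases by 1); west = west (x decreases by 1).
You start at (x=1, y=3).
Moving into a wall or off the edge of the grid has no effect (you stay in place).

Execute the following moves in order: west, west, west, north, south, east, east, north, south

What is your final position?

Start: (x=1, y=3)
  west (west): (x=1, y=3) -> (x=0, y=3)
  west (west): blocked, stay at (x=0, y=3)
  west (west): blocked, stay at (x=0, y=3)
  north (north): (x=0, y=3) -> (x=0, y=2)
  south (south): (x=0, y=2) -> (x=0, y=3)
  east (east): (x=0, y=3) -> (x=1, y=3)
  east (east): blocked, stay at (x=1, y=3)
  north (north): blocked, stay at (x=1, y=3)
  south (south): blocked, stay at (x=1, y=3)
Final: (x=1, y=3)

Answer: Final position: (x=1, y=3)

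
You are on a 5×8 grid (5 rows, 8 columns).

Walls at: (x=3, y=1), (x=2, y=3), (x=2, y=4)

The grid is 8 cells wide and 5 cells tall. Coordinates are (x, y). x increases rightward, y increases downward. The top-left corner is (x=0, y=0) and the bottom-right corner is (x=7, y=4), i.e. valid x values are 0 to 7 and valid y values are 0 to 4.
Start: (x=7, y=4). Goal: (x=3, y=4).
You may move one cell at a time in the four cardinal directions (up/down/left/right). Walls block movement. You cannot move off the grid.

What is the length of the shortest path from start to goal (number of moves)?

BFS from (x=7, y=4) until reaching (x=3, y=4):
  Distance 0: (x=7, y=4)
  Distance 1: (x=7, y=3), (x=6, y=4)
  Distance 2: (x=7, y=2), (x=6, y=3), (x=5, y=4)
  Distance 3: (x=7, y=1), (x=6, y=2), (x=5, y=3), (x=4, y=4)
  Distance 4: (x=7, y=0), (x=6, y=1), (x=5, y=2), (x=4, y=3), (x=3, y=4)  <- goal reached here
One shortest path (4 moves): (x=7, y=4) -> (x=6, y=4) -> (x=5, y=4) -> (x=4, y=4) -> (x=3, y=4)

Answer: Shortest path length: 4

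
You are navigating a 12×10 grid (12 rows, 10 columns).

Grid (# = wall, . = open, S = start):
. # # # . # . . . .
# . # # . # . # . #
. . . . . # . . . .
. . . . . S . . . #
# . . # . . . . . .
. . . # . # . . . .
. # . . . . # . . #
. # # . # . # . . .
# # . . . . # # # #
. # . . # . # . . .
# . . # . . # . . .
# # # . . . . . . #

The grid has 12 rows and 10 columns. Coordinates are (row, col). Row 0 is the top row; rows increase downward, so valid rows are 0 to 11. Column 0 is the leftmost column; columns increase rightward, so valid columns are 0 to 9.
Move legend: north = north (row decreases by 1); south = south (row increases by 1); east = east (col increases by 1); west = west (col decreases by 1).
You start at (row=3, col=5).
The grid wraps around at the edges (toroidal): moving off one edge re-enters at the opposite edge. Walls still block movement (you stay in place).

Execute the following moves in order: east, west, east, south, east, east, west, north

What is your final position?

Start: (row=3, col=5)
  east (east): (row=3, col=5) -> (row=3, col=6)
  west (west): (row=3, col=6) -> (row=3, col=5)
  east (east): (row=3, col=5) -> (row=3, col=6)
  south (south): (row=3, col=6) -> (row=4, col=6)
  east (east): (row=4, col=6) -> (row=4, col=7)
  east (east): (row=4, col=7) -> (row=4, col=8)
  west (west): (row=4, col=8) -> (row=4, col=7)
  north (north): (row=4, col=7) -> (row=3, col=7)
Final: (row=3, col=7)

Answer: Final position: (row=3, col=7)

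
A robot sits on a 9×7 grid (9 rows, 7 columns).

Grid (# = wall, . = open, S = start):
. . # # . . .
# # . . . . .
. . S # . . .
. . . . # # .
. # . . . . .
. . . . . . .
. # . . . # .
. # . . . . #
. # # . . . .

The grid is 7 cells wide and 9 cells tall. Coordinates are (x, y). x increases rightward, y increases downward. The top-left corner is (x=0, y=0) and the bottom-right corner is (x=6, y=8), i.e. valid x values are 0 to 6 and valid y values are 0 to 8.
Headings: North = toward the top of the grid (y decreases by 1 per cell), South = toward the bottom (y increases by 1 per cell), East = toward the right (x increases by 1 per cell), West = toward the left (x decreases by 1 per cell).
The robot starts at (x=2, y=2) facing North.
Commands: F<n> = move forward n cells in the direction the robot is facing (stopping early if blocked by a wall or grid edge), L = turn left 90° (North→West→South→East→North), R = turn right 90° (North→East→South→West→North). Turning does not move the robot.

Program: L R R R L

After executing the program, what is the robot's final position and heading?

Start: (x=2, y=2), facing North
  L: turn left, now facing West
  R: turn right, now facing North
  R: turn right, now facing East
  R: turn right, now facing South
  L: turn left, now facing East
Final: (x=2, y=2), facing East

Answer: Final position: (x=2, y=2), facing East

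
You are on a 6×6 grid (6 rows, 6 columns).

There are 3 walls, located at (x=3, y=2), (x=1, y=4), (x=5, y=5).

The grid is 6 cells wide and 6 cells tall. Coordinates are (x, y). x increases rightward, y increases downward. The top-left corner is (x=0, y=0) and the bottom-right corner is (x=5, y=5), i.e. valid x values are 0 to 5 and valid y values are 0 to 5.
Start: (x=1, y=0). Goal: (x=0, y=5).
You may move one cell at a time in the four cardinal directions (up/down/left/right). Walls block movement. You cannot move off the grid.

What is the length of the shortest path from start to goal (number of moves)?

Answer: Shortest path length: 6

Derivation:
BFS from (x=1, y=0) until reaching (x=0, y=5):
  Distance 0: (x=1, y=0)
  Distance 1: (x=0, y=0), (x=2, y=0), (x=1, y=1)
  Distance 2: (x=3, y=0), (x=0, y=1), (x=2, y=1), (x=1, y=2)
  Distance 3: (x=4, y=0), (x=3, y=1), (x=0, y=2), (x=2, y=2), (x=1, y=3)
  Distance 4: (x=5, y=0), (x=4, y=1), (x=0, y=3), (x=2, y=3)
  Distance 5: (x=5, y=1), (x=4, y=2), (x=3, y=3), (x=0, y=4), (x=2, y=4)
  Distance 6: (x=5, y=2), (x=4, y=3), (x=3, y=4), (x=0, y=5), (x=2, y=5)  <- goal reached here
One shortest path (6 moves): (x=1, y=0) -> (x=0, y=0) -> (x=0, y=1) -> (x=0, y=2) -> (x=0, y=3) -> (x=0, y=4) -> (x=0, y=5)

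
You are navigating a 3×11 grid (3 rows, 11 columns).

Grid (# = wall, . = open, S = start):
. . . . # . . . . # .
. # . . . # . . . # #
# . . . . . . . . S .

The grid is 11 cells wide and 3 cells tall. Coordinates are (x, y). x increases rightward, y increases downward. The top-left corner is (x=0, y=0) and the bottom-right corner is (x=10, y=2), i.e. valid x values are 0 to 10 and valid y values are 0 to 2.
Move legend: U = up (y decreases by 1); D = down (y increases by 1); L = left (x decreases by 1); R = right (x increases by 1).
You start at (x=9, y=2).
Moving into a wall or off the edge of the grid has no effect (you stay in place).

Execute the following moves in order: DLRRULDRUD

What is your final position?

Start: (x=9, y=2)
  D (down): blocked, stay at (x=9, y=2)
  L (left): (x=9, y=2) -> (x=8, y=2)
  R (right): (x=8, y=2) -> (x=9, y=2)
  R (right): (x=9, y=2) -> (x=10, y=2)
  U (up): blocked, stay at (x=10, y=2)
  L (left): (x=10, y=2) -> (x=9, y=2)
  D (down): blocked, stay at (x=9, y=2)
  R (right): (x=9, y=2) -> (x=10, y=2)
  U (up): blocked, stay at (x=10, y=2)
  D (down): blocked, stay at (x=10, y=2)
Final: (x=10, y=2)

Answer: Final position: (x=10, y=2)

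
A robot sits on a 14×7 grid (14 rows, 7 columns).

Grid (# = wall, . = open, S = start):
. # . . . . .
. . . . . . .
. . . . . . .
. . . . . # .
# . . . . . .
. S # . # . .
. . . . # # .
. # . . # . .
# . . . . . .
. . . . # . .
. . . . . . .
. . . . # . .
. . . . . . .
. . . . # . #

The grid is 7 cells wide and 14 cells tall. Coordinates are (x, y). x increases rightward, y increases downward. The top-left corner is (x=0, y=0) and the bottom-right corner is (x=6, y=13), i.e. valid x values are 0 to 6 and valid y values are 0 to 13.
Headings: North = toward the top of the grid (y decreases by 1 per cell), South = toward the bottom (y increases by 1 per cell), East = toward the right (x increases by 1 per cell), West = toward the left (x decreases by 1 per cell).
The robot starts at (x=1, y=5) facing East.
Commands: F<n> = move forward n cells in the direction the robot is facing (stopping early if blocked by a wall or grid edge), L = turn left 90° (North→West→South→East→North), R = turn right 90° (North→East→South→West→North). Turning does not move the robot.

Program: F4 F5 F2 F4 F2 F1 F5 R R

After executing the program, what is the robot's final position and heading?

Start: (x=1, y=5), facing East
  F4: move forward 0/4 (blocked), now at (x=1, y=5)
  F5: move forward 0/5 (blocked), now at (x=1, y=5)
  F2: move forward 0/2 (blocked), now at (x=1, y=5)
  F4: move forward 0/4 (blocked), now at (x=1, y=5)
  F2: move forward 0/2 (blocked), now at (x=1, y=5)
  F1: move forward 0/1 (blocked), now at (x=1, y=5)
  F5: move forward 0/5 (blocked), now at (x=1, y=5)
  R: turn right, now facing South
  R: turn right, now facing West
Final: (x=1, y=5), facing West

Answer: Final position: (x=1, y=5), facing West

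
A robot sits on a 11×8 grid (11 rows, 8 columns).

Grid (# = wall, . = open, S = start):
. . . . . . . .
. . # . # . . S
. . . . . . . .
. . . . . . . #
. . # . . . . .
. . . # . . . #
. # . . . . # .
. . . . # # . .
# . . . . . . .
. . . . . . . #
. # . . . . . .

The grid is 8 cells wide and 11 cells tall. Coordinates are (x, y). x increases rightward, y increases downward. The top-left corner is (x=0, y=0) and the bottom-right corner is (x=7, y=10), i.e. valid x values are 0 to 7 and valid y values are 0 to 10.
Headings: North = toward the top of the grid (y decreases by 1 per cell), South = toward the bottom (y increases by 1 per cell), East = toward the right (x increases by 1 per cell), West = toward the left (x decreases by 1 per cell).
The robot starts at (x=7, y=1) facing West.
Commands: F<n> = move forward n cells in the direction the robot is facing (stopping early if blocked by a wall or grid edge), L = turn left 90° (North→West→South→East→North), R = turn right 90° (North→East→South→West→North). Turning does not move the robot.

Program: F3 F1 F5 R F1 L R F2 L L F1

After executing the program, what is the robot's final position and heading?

Answer: Final position: (x=5, y=1), facing South

Derivation:
Start: (x=7, y=1), facing West
  F3: move forward 2/3 (blocked), now at (x=5, y=1)
  F1: move forward 0/1 (blocked), now at (x=5, y=1)
  F5: move forward 0/5 (blocked), now at (x=5, y=1)
  R: turn right, now facing North
  F1: move forward 1, now at (x=5, y=0)
  L: turn left, now facing West
  R: turn right, now facing North
  F2: move forward 0/2 (blocked), now at (x=5, y=0)
  L: turn left, now facing West
  L: turn left, now facing South
  F1: move forward 1, now at (x=5, y=1)
Final: (x=5, y=1), facing South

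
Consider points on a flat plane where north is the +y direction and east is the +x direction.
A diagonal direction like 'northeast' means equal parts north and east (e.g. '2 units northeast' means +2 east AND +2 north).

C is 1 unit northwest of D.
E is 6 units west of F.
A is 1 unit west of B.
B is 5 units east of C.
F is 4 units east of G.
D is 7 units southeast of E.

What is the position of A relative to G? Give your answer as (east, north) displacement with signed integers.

Answer: A is at (east=8, north=-6) relative to G.

Derivation:
Place G at the origin (east=0, north=0).
  F is 4 units east of G: delta (east=+4, north=+0); F at (east=4, north=0).
  E is 6 units west of F: delta (east=-6, north=+0); E at (east=-2, north=0).
  D is 7 units southeast of E: delta (east=+7, north=-7); D at (east=5, north=-7).
  C is 1 unit northwest of D: delta (east=-1, north=+1); C at (east=4, north=-6).
  B is 5 units east of C: delta (east=+5, north=+0); B at (east=9, north=-6).
  A is 1 unit west of B: delta (east=-1, north=+0); A at (east=8, north=-6).
Therefore A relative to G: (east=8, north=-6).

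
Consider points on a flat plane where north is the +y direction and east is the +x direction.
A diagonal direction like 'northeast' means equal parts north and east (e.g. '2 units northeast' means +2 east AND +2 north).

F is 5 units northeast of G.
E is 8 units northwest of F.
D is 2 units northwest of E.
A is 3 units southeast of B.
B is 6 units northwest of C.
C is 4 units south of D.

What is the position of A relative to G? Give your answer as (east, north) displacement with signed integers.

Place G at the origin (east=0, north=0).
  F is 5 units northeast of G: delta (east=+5, north=+5); F at (east=5, north=5).
  E is 8 units northwest of F: delta (east=-8, north=+8); E at (east=-3, north=13).
  D is 2 units northwest of E: delta (east=-2, north=+2); D at (east=-5, north=15).
  C is 4 units south of D: delta (east=+0, north=-4); C at (east=-5, north=11).
  B is 6 units northwest of C: delta (east=-6, north=+6); B at (east=-11, north=17).
  A is 3 units southeast of B: delta (east=+3, north=-3); A at (east=-8, north=14).
Therefore A relative to G: (east=-8, north=14).

Answer: A is at (east=-8, north=14) relative to G.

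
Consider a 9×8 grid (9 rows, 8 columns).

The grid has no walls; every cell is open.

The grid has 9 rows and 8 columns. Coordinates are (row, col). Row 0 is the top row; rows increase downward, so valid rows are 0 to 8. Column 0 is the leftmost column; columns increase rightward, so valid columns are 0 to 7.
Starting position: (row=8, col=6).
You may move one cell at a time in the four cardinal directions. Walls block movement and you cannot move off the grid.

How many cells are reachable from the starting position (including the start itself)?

BFS flood-fill from (row=8, col=6):
  Distance 0: (row=8, col=6)
  Distance 1: (row=7, col=6), (row=8, col=5), (row=8, col=7)
  Distance 2: (row=6, col=6), (row=7, col=5), (row=7, col=7), (row=8, col=4)
  Distance 3: (row=5, col=6), (row=6, col=5), (row=6, col=7), (row=7, col=4), (row=8, col=3)
  Distance 4: (row=4, col=6), (row=5, col=5), (row=5, col=7), (row=6, col=4), (row=7, col=3), (row=8, col=2)
  Distance 5: (row=3, col=6), (row=4, col=5), (row=4, col=7), (row=5, col=4), (row=6, col=3), (row=7, col=2), (row=8, col=1)
  Distance 6: (row=2, col=6), (row=3, col=5), (row=3, col=7), (row=4, col=4), (row=5, col=3), (row=6, col=2), (row=7, col=1), (row=8, col=0)
  Distance 7: (row=1, col=6), (row=2, col=5), (row=2, col=7), (row=3, col=4), (row=4, col=3), (row=5, col=2), (row=6, col=1), (row=7, col=0)
  Distance 8: (row=0, col=6), (row=1, col=5), (row=1, col=7), (row=2, col=4), (row=3, col=3), (row=4, col=2), (row=5, col=1), (row=6, col=0)
  Distance 9: (row=0, col=5), (row=0, col=7), (row=1, col=4), (row=2, col=3), (row=3, col=2), (row=4, col=1), (row=5, col=0)
  Distance 10: (row=0, col=4), (row=1, col=3), (row=2, col=2), (row=3, col=1), (row=4, col=0)
  Distance 11: (row=0, col=3), (row=1, col=2), (row=2, col=1), (row=3, col=0)
  Distance 12: (row=0, col=2), (row=1, col=1), (row=2, col=0)
  Distance 13: (row=0, col=1), (row=1, col=0)
  Distance 14: (row=0, col=0)
Total reachable: 72 (grid has 72 open cells total)

Answer: Reachable cells: 72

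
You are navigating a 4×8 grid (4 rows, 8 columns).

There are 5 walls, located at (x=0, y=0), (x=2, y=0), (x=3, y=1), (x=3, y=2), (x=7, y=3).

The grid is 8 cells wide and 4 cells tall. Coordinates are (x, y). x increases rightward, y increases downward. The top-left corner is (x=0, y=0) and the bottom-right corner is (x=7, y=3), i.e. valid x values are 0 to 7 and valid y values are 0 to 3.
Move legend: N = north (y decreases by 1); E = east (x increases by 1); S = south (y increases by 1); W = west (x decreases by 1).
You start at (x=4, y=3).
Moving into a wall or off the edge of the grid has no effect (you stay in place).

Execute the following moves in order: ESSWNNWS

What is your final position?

Start: (x=4, y=3)
  E (east): (x=4, y=3) -> (x=5, y=3)
  S (south): blocked, stay at (x=5, y=3)
  S (south): blocked, stay at (x=5, y=3)
  W (west): (x=5, y=3) -> (x=4, y=3)
  N (north): (x=4, y=3) -> (x=4, y=2)
  N (north): (x=4, y=2) -> (x=4, y=1)
  W (west): blocked, stay at (x=4, y=1)
  S (south): (x=4, y=1) -> (x=4, y=2)
Final: (x=4, y=2)

Answer: Final position: (x=4, y=2)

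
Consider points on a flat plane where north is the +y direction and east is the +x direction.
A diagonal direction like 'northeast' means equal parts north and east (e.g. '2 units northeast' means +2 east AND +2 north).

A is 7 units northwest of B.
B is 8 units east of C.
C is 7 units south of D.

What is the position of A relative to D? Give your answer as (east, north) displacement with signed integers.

Place D at the origin (east=0, north=0).
  C is 7 units south of D: delta (east=+0, north=-7); C at (east=0, north=-7).
  B is 8 units east of C: delta (east=+8, north=+0); B at (east=8, north=-7).
  A is 7 units northwest of B: delta (east=-7, north=+7); A at (east=1, north=0).
Therefore A relative to D: (east=1, north=0).

Answer: A is at (east=1, north=0) relative to D.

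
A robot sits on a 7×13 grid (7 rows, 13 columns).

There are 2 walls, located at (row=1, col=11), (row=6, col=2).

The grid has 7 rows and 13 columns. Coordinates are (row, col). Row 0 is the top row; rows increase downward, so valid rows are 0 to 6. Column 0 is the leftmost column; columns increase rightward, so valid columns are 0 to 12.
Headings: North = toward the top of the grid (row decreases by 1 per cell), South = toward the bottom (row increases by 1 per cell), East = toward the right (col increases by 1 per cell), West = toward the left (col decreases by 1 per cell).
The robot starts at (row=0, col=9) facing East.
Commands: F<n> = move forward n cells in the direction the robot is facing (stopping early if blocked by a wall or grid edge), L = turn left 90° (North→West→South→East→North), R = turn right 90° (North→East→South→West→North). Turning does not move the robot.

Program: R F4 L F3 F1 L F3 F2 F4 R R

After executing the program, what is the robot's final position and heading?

Answer: Final position: (row=0, col=12), facing South

Derivation:
Start: (row=0, col=9), facing East
  R: turn right, now facing South
  F4: move forward 4, now at (row=4, col=9)
  L: turn left, now facing East
  F3: move forward 3, now at (row=4, col=12)
  F1: move forward 0/1 (blocked), now at (row=4, col=12)
  L: turn left, now facing North
  F3: move forward 3, now at (row=1, col=12)
  F2: move forward 1/2 (blocked), now at (row=0, col=12)
  F4: move forward 0/4 (blocked), now at (row=0, col=12)
  R: turn right, now facing East
  R: turn right, now facing South
Final: (row=0, col=12), facing South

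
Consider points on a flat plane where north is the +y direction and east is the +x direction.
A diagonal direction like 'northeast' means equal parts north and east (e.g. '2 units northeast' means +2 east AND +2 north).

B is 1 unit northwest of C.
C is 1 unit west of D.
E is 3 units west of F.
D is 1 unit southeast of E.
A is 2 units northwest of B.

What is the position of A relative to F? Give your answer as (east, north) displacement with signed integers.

Answer: A is at (east=-6, north=2) relative to F.

Derivation:
Place F at the origin (east=0, north=0).
  E is 3 units west of F: delta (east=-3, north=+0); E at (east=-3, north=0).
  D is 1 unit southeast of E: delta (east=+1, north=-1); D at (east=-2, north=-1).
  C is 1 unit west of D: delta (east=-1, north=+0); C at (east=-3, north=-1).
  B is 1 unit northwest of C: delta (east=-1, north=+1); B at (east=-4, north=0).
  A is 2 units northwest of B: delta (east=-2, north=+2); A at (east=-6, north=2).
Therefore A relative to F: (east=-6, north=2).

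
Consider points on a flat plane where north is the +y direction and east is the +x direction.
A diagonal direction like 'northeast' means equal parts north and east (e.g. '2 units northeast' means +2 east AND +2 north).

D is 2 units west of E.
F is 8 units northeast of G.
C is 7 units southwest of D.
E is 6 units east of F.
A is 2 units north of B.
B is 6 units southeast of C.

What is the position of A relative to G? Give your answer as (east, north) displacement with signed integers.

Place G at the origin (east=0, north=0).
  F is 8 units northeast of G: delta (east=+8, north=+8); F at (east=8, north=8).
  E is 6 units east of F: delta (east=+6, north=+0); E at (east=14, north=8).
  D is 2 units west of E: delta (east=-2, north=+0); D at (east=12, north=8).
  C is 7 units southwest of D: delta (east=-7, north=-7); C at (east=5, north=1).
  B is 6 units southeast of C: delta (east=+6, north=-6); B at (east=11, north=-5).
  A is 2 units north of B: delta (east=+0, north=+2); A at (east=11, north=-3).
Therefore A relative to G: (east=11, north=-3).

Answer: A is at (east=11, north=-3) relative to G.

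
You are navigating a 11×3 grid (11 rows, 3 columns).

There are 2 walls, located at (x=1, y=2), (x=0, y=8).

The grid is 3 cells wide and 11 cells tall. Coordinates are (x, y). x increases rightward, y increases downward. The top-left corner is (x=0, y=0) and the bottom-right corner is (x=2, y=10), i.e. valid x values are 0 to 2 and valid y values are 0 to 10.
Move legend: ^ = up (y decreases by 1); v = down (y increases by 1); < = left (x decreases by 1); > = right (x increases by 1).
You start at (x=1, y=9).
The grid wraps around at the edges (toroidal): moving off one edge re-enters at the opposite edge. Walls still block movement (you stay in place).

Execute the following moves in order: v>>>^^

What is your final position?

Start: (x=1, y=9)
  v (down): (x=1, y=9) -> (x=1, y=10)
  > (right): (x=1, y=10) -> (x=2, y=10)
  > (right): (x=2, y=10) -> (x=0, y=10)
  > (right): (x=0, y=10) -> (x=1, y=10)
  ^ (up): (x=1, y=10) -> (x=1, y=9)
  ^ (up): (x=1, y=9) -> (x=1, y=8)
Final: (x=1, y=8)

Answer: Final position: (x=1, y=8)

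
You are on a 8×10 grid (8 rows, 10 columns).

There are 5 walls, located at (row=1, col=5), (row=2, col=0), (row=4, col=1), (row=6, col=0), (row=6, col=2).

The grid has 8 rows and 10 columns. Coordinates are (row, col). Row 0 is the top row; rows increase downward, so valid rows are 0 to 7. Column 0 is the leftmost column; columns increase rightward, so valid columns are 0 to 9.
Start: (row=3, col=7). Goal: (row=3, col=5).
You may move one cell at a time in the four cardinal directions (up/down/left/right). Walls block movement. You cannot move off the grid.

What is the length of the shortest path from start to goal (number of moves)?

Answer: Shortest path length: 2

Derivation:
BFS from (row=3, col=7) until reaching (row=3, col=5):
  Distance 0: (row=3, col=7)
  Distance 1: (row=2, col=7), (row=3, col=6), (row=3, col=8), (row=4, col=7)
  Distance 2: (row=1, col=7), (row=2, col=6), (row=2, col=8), (row=3, col=5), (row=3, col=9), (row=4, col=6), (row=4, col=8), (row=5, col=7)  <- goal reached here
One shortest path (2 moves): (row=3, col=7) -> (row=3, col=6) -> (row=3, col=5)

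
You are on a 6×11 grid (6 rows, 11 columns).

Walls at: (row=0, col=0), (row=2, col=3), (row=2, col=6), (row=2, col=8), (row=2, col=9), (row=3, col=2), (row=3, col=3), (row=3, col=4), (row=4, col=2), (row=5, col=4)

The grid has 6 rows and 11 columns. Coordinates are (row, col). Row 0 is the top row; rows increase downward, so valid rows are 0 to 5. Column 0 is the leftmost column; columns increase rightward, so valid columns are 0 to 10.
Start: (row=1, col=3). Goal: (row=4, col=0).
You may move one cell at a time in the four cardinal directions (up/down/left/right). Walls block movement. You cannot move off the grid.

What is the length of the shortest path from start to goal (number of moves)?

Answer: Shortest path length: 6

Derivation:
BFS from (row=1, col=3) until reaching (row=4, col=0):
  Distance 0: (row=1, col=3)
  Distance 1: (row=0, col=3), (row=1, col=2), (row=1, col=4)
  Distance 2: (row=0, col=2), (row=0, col=4), (row=1, col=1), (row=1, col=5), (row=2, col=2), (row=2, col=4)
  Distance 3: (row=0, col=1), (row=0, col=5), (row=1, col=0), (row=1, col=6), (row=2, col=1), (row=2, col=5)
  Distance 4: (row=0, col=6), (row=1, col=7), (row=2, col=0), (row=3, col=1), (row=3, col=5)
  Distance 5: (row=0, col=7), (row=1, col=8), (row=2, col=7), (row=3, col=0), (row=3, col=6), (row=4, col=1), (row=4, col=5)
  Distance 6: (row=0, col=8), (row=1, col=9), (row=3, col=7), (row=4, col=0), (row=4, col=4), (row=4, col=6), (row=5, col=1), (row=5, col=5)  <- goal reached here
One shortest path (6 moves): (row=1, col=3) -> (row=1, col=2) -> (row=1, col=1) -> (row=1, col=0) -> (row=2, col=0) -> (row=3, col=0) -> (row=4, col=0)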